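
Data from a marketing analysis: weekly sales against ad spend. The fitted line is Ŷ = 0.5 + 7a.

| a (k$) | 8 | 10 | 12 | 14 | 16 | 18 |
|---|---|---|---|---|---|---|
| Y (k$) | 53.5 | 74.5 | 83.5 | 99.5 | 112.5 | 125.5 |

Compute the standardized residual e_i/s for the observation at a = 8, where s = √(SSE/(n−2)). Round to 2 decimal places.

-1.13

a=8: Ŷ = 0.5 + 7·8 = 56.5; e = 53.5 − 56.5 = -3
a=10: Ŷ = 0.5 + 7·10 = 70.5; e = 74.5 − 70.5 = 4
a=12: Ŷ = 0.5 + 7·12 = 84.5; e = 83.5 − 84.5 = -1
a=14: Ŷ = 0.5 + 7·14 = 98.5; e = 99.5 − 98.5 = 1
a=16: Ŷ = 0.5 + 7·16 = 112.5; e = 112.5 − 112.5 = 0
a=18: Ŷ = 0.5 + 7·18 = 126.5; e = 125.5 − 126.5 = -1
SSE = 9 + 16 + 1 + 1 + 0 + 1 = 28
s = √(28/4) = 2.64575
e/s = -3 / 2.64575 = -1.13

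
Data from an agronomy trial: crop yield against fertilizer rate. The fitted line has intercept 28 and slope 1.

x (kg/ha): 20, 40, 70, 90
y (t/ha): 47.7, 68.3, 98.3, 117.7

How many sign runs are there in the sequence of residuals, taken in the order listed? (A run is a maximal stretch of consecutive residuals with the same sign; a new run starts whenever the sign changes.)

3 runs

x=20: ŷ = 28 + 20 = 48; e = 47.7 − 48 = -0.3
x=40: ŷ = 28 + 40 = 68; e = 68.3 − 68 = 0.3
x=70: ŷ = 28 + 70 = 98; e = 98.3 − 98 = 0.3
x=90: ŷ = 28 + 90 = 118; e = 117.7 − 118 = -0.3
Signs: − + + −
Runs: −×1, +×2, −×1 → 3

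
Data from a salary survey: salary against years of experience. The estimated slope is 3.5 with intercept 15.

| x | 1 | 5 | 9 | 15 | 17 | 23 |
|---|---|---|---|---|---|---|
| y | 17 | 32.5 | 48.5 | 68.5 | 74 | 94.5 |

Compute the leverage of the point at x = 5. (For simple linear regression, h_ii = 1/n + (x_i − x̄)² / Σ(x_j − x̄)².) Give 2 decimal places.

x̄ = (1 + 5 + 9 + 15 + 17 + 23)/6 = 11.6667
Σ(x − x̄)² = 113.778 + 44.4444 + 7.11111 + 11.1111 + 28.4444 + 128.444 = 333.333
h = 1/6 + (-6.66667)²/333.333 = 0.166667 + 0.133333 = 0.30

h = 0.30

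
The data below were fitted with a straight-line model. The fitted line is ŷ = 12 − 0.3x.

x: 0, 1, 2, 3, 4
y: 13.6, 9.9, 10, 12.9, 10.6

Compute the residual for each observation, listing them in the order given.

x=0: ŷ = 12 − 0.3·0 = 12; r = 13.6 − 12 = 1.6
x=1: ŷ = 12 − 0.3·1 = 11.7; r = 9.9 − 11.7 = -1.8
x=2: ŷ = 12 − 0.3·2 = 11.4; r = 10 − 11.4 = -1.4
x=3: ŷ = 12 − 0.3·3 = 11.1; r = 12.9 − 11.1 = 1.8
x=4: ŷ = 12 − 0.3·4 = 10.8; r = 10.6 − 10.8 = -0.2

1.6, -1.8, -1.4, 1.8, -0.2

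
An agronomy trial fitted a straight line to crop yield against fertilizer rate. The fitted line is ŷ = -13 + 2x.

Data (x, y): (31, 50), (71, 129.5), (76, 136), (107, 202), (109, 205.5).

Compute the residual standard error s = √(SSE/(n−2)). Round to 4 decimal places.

x=31: ŷ = -13 + 2·31 = 49; r = 50 − 49 = 1
x=71: ŷ = -13 + 2·71 = 129; r = 129.5 − 129 = 0.5
x=76: ŷ = -13 + 2·76 = 139; r = 136 − 139 = -3
x=107: ŷ = -13 + 2·107 = 201; r = 202 − 201 = 1
x=109: ŷ = -13 + 2·109 = 205; r = 205.5 − 205 = 0.5
SSE = 1 + 0.25 + 9 + 1 + 0.25 = 11.5
s = √(11.5/3) = √3.83333 ≈ 1.9579

s = 1.9579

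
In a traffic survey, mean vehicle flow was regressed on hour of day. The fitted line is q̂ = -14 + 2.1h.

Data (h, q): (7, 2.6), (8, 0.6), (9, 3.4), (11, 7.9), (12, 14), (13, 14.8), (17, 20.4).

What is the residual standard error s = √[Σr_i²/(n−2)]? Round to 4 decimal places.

s = 2.1872

h=7: q̂ = -14 + 2.1·7 = 0.7; r = 2.6 − 0.7 = 1.9
h=8: q̂ = -14 + 2.1·8 = 2.8; r = 0.6 − 2.8 = -2.2
h=9: q̂ = -14 + 2.1·9 = 4.9; r = 3.4 − 4.9 = -1.5
h=11: q̂ = -14 + 2.1·11 = 9.1; r = 7.9 − 9.1 = -1.2
h=12: q̂ = -14 + 2.1·12 = 11.2; r = 14 − 11.2 = 2.8
h=13: q̂ = -14 + 2.1·13 = 13.3; r = 14.8 − 13.3 = 1.5
h=17: q̂ = -14 + 2.1·17 = 21.7; r = 20.4 − 21.7 = -1.3
SSE = 3.61 + 4.84 + 2.25 + 1.44 + 7.84 + 2.25 + 1.69 = 23.92
s = √(23.92/5) = √4.784 ≈ 2.1872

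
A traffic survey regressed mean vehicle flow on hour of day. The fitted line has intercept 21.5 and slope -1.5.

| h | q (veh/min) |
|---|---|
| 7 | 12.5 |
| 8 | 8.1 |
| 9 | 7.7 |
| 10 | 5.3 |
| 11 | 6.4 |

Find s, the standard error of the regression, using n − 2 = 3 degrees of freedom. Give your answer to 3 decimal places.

h=7: q̂ = 21.5 − 1.5·7 = 11; r = 12.5 − 11 = 1.5
h=8: q̂ = 21.5 − 1.5·8 = 9.5; r = 8.1 − 9.5 = -1.4
h=9: q̂ = 21.5 − 1.5·9 = 8; r = 7.7 − 8 = -0.3
h=10: q̂ = 21.5 − 1.5·10 = 6.5; r = 5.3 − 6.5 = -1.2
h=11: q̂ = 21.5 − 1.5·11 = 5; r = 6.4 − 5 = 1.4
SSE = 2.25 + 1.96 + 0.09 + 1.44 + 1.96 = 7.7
s = √(7.7/3) = √2.56667 ≈ 1.602

s = 1.602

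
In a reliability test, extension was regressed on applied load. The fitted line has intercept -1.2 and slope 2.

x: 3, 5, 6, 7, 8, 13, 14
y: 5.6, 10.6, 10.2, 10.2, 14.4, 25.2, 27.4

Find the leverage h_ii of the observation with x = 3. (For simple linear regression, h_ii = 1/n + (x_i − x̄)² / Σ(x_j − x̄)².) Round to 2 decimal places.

x̄ = (3 + 5 + 6 + 7 + 8 + 13 + 14)/7 = 8
Σ(x − x̄)² = 25 + 9 + 4 + 1 + 0 + 25 + 36 = 100
h = 1/7 + (-5)²/100 = 0.142857 + 0.25 = 0.39

h = 0.39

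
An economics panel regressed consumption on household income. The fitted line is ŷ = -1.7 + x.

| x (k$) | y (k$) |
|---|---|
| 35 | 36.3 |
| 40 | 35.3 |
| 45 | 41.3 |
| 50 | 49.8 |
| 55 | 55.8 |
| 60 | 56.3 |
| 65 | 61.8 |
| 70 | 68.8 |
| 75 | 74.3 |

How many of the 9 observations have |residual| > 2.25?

3

x=35: ŷ = -1.7 + 35 = 33.3; e = 36.3 − 33.3 = 3
x=40: ŷ = -1.7 + 40 = 38.3; e = 35.3 − 38.3 = -3
x=45: ŷ = -1.7 + 45 = 43.3; e = 41.3 − 43.3 = -2
x=50: ŷ = -1.7 + 50 = 48.3; e = 49.8 − 48.3 = 1.5
x=55: ŷ = -1.7 + 55 = 53.3; e = 55.8 − 53.3 = 2.5
x=60: ŷ = -1.7 + 60 = 58.3; e = 56.3 − 58.3 = -2
x=65: ŷ = -1.7 + 65 = 63.3; e = 61.8 − 63.3 = -1.5
x=70: ŷ = -1.7 + 70 = 68.3; e = 68.8 − 68.3 = 0.5
x=75: ŷ = -1.7 + 75 = 73.3; e = 74.3 − 73.3 = 1
|e| > 2.25: x=35 (|e|=3), x=40 (|e|=3), x=55 (|e|=2.5) → 3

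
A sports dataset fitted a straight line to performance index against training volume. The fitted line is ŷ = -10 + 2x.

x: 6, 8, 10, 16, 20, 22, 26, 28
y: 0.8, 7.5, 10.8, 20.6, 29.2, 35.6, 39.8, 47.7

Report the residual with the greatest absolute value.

x=6: ŷ = -10 + 2·6 = 2; r = 0.8 − 2 = -1.2
x=8: ŷ = -10 + 2·8 = 6; r = 7.5 − 6 = 1.5
x=10: ŷ = -10 + 2·10 = 10; r = 10.8 − 10 = 0.8
x=16: ŷ = -10 + 2·16 = 22; r = 20.6 − 22 = -1.4
x=20: ŷ = -10 + 2·20 = 30; r = 29.2 − 30 = -0.8
x=22: ŷ = -10 + 2·22 = 34; r = 35.6 − 34 = 1.6
x=26: ŷ = -10 + 2·26 = 42; r = 39.8 − 42 = -2.2
x=28: ŷ = -10 + 2·28 = 46; r = 47.7 − 46 = 1.7
Largest |r| is 2.2 at x = 26, residual -2.2.

r = -2.2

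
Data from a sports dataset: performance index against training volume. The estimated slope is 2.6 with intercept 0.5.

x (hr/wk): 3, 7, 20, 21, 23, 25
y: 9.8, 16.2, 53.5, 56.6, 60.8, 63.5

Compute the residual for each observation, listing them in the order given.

x=3: ŷ = 0.5 + 2.6·3 = 8.3; r = 9.8 − 8.3 = 1.5
x=7: ŷ = 0.5 + 2.6·7 = 18.7; r = 16.2 − 18.7 = -2.5
x=20: ŷ = 0.5 + 2.6·20 = 52.5; r = 53.5 − 52.5 = 1
x=21: ŷ = 0.5 + 2.6·21 = 55.1; r = 56.6 − 55.1 = 1.5
x=23: ŷ = 0.5 + 2.6·23 = 60.3; r = 60.8 − 60.3 = 0.5
x=25: ŷ = 0.5 + 2.6·25 = 65.5; r = 63.5 − 65.5 = -2

1.5, -2.5, 1, 1.5, 0.5, -2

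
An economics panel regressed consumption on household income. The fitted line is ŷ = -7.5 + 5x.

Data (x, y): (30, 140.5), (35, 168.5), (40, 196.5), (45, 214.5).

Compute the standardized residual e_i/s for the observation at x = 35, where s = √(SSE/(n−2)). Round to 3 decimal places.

0.258

x=30: ŷ = -7.5 + 5·30 = 142.5; e = 140.5 − 142.5 = -2
x=35: ŷ = -7.5 + 5·35 = 167.5; e = 168.5 − 167.5 = 1
x=40: ŷ = -7.5 + 5·40 = 192.5; e = 196.5 − 192.5 = 4
x=45: ŷ = -7.5 + 5·45 = 217.5; e = 214.5 − 217.5 = -3
SSE = 4 + 1 + 16 + 9 = 30
s = √(30/2) = 3.87298
e/s = 1 / 3.87298 = 0.258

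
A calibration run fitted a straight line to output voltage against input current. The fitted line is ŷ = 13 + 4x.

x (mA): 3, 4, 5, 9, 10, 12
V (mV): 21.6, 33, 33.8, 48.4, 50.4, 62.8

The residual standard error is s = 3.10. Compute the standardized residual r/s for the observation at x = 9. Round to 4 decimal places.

-0.1935

ŷ = 13 + 4·9 = 49
r = 48.4 − 49 = -0.6
r/s = -0.6 / 3.10 = -0.1935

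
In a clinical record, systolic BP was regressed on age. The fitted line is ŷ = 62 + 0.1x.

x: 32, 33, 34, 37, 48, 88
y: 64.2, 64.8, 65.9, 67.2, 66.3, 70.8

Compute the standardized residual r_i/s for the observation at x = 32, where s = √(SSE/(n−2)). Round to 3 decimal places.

-1.000

x=32: ŷ = 62 + 0.1·32 = 65.2; r = 64.2 − 65.2 = -1
x=33: ŷ = 62 + 0.1·33 = 65.3; r = 64.8 − 65.3 = -0.5
x=34: ŷ = 62 + 0.1·34 = 65.4; r = 65.9 − 65.4 = 0.5
x=37: ŷ = 62 + 0.1·37 = 65.7; r = 67.2 − 65.7 = 1.5
x=48: ŷ = 62 + 0.1·48 = 66.8; r = 66.3 − 66.8 = -0.5
x=88: ŷ = 62 + 0.1·88 = 70.8; r = 70.8 − 70.8 = 0
SSE = 1 + 0.25 + 0.25 + 2.25 + 0.25 + 0 = 4
s = √(4/4) = 1
r/s = -1 / 1 = -1.000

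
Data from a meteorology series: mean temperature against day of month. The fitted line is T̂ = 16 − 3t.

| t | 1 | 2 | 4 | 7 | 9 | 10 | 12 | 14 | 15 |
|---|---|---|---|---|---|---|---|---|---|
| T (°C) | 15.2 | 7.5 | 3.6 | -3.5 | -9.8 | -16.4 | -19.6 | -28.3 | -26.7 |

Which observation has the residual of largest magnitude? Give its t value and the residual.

t=1: T̂ = 16 − 3·1 = 13; r = 15.2 − 13 = 2.2
t=2: T̂ = 16 − 3·2 = 10; r = 7.5 − 10 = -2.5
t=4: T̂ = 16 − 3·4 = 4; r = 3.6 − 4 = -0.4
t=7: T̂ = 16 − 3·7 = -5; r = -3.5 − (-5) = 1.5
t=9: T̂ = 16 − 3·9 = -11; r = -9.8 − (-11) = 1.2
t=10: T̂ = 16 − 3·10 = -14; r = -16.4 − (-14) = -2.4
t=12: T̂ = 16 − 3·12 = -20; r = -19.6 − (-20) = 0.4
t=14: T̂ = 16 − 3·14 = -26; r = -28.3 − (-26) = -2.3
t=15: T̂ = 16 − 3·15 = -29; r = -26.7 − (-29) = 2.3
Largest |r| is 2.5 at t = 2, residual -2.5.

t = 2, r = -2.5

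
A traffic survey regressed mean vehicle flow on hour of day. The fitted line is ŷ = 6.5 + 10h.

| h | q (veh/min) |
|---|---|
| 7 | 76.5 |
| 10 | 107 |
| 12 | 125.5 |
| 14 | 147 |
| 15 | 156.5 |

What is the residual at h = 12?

e = -1

ŷ = 6.5 + 10·12 = 126.5
e = 125.5 − 126.5 = -1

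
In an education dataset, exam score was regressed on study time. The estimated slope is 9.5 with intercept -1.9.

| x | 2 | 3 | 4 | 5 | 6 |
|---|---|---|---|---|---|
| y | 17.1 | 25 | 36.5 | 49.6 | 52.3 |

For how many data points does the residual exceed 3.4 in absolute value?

x=2: ŷ = -1.9 + 9.5·2 = 17.1; e = 17.1 − 17.1 = 0
x=3: ŷ = -1.9 + 9.5·3 = 26.6; e = 25 − 26.6 = -1.6
x=4: ŷ = -1.9 + 9.5·4 = 36.1; e = 36.5 − 36.1 = 0.4
x=5: ŷ = -1.9 + 9.5·5 = 45.6; e = 49.6 − 45.6 = 4
x=6: ŷ = -1.9 + 9.5·6 = 55.1; e = 52.3 − 55.1 = -2.8
|e| > 3.4: x=5 (|e|=4) → 1

1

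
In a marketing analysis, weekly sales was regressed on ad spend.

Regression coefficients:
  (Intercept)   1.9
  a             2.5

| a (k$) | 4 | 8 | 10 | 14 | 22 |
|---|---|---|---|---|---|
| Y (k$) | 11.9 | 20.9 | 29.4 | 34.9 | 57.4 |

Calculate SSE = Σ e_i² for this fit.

a=4: Ŷ = 1.9 + 2.5·4 = 11.9; e = 11.9 − 11.9 = 0
a=8: Ŷ = 1.9 + 2.5·8 = 21.9; e = 20.9 − 21.9 = -1
a=10: Ŷ = 1.9 + 2.5·10 = 26.9; e = 29.4 − 26.9 = 2.5
a=14: Ŷ = 1.9 + 2.5·14 = 36.9; e = 34.9 − 36.9 = -2
a=22: Ŷ = 1.9 + 2.5·22 = 56.9; e = 57.4 − 56.9 = 0.5
SSE = 0 + 1 + 6.25 + 4 + 0.25 = 11.5

SSE = 11.5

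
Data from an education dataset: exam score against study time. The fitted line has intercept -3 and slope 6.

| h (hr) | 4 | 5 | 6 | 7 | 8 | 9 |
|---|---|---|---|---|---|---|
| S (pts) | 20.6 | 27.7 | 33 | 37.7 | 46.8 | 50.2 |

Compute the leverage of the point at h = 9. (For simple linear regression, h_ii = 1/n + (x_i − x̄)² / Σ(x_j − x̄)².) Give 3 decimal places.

h = 0.524

h̄ = (4 + 5 + 6 + 7 + 8 + 9)/6 = 6.5
Σ(h − h̄)² = 6.25 + 2.25 + 0.25 + 0.25 + 2.25 + 6.25 = 17.5
h = 1/6 + (2.5)²/17.5 = 0.166667 + 0.357143 = 0.524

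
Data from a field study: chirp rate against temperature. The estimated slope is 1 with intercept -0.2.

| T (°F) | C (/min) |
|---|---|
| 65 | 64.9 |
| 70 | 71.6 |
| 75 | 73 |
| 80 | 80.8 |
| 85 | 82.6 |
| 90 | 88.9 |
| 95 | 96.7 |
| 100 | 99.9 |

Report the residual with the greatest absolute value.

r = -2.2

T=65: Ĉ = -0.2 + 65 = 64.8; r = 64.9 − 64.8 = 0.1
T=70: Ĉ = -0.2 + 70 = 69.8; r = 71.6 − 69.8 = 1.8
T=75: Ĉ = -0.2 + 75 = 74.8; r = 73 − 74.8 = -1.8
T=80: Ĉ = -0.2 + 80 = 79.8; r = 80.8 − 79.8 = 1
T=85: Ĉ = -0.2 + 85 = 84.8; r = 82.6 − 84.8 = -2.2
T=90: Ĉ = -0.2 + 90 = 89.8; r = 88.9 − 89.8 = -0.9
T=95: Ĉ = -0.2 + 95 = 94.8; r = 96.7 − 94.8 = 1.9
T=100: Ĉ = -0.2 + 100 = 99.8; r = 99.9 − 99.8 = 0.1
Largest |r| is 2.2 at T = 85, residual -2.2.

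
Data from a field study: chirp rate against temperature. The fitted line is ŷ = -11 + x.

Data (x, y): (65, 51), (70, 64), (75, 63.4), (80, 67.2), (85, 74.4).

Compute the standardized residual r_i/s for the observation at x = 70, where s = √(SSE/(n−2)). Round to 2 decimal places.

x=65: ŷ = -11 + 65 = 54; r = 51 − 54 = -3
x=70: ŷ = -11 + 70 = 59; r = 64 − 59 = 5
x=75: ŷ = -11 + 75 = 64; r = 63.4 − 64 = -0.6
x=80: ŷ = -11 + 80 = 69; r = 67.2 − 69 = -1.8
x=85: ŷ = -11 + 85 = 74; r = 74.4 − 74 = 0.4
SSE = 9 + 25 + 0.36 + 3.24 + 0.16 = 37.76
s = √(37.76/3) = 3.54777
r/s = 5 / 3.54777 = 1.41

1.41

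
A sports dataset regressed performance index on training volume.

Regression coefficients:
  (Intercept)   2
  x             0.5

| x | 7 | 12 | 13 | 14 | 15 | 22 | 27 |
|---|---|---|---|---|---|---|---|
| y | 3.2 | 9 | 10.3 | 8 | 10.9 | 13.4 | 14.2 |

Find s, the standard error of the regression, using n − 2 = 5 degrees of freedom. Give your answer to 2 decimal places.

x=7: ŷ = 2 + 0.5·7 = 5.5; r = 3.2 − 5.5 = -2.3
x=12: ŷ = 2 + 0.5·12 = 8; r = 9 − 8 = 1
x=13: ŷ = 2 + 0.5·13 = 8.5; r = 10.3 − 8.5 = 1.8
x=14: ŷ = 2 + 0.5·14 = 9; r = 8 − 9 = -1
x=15: ŷ = 2 + 0.5·15 = 9.5; r = 10.9 − 9.5 = 1.4
x=22: ŷ = 2 + 0.5·22 = 13; r = 13.4 − 13 = 0.4
x=27: ŷ = 2 + 0.5·27 = 15.5; r = 14.2 − 15.5 = -1.3
SSE = 5.29 + 1 + 3.24 + 1 + 1.96 + 0.16 + 1.69 = 14.34
s = √(14.34/5) = √2.868 ≈ 1.69

s = 1.69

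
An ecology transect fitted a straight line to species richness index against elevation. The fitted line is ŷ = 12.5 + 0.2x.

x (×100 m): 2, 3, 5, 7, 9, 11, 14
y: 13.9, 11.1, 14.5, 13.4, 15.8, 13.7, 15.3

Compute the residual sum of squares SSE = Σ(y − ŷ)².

SSE = 9.5

x=2: ŷ = 12.5 + 0.2·2 = 12.9; r = 13.9 − 12.9 = 1
x=3: ŷ = 12.5 + 0.2·3 = 13.1; r = 11.1 − 13.1 = -2
x=5: ŷ = 12.5 + 0.2·5 = 13.5; r = 14.5 − 13.5 = 1
x=7: ŷ = 12.5 + 0.2·7 = 13.9; r = 13.4 − 13.9 = -0.5
x=9: ŷ = 12.5 + 0.2·9 = 14.3; r = 15.8 − 14.3 = 1.5
x=11: ŷ = 12.5 + 0.2·11 = 14.7; r = 13.7 − 14.7 = -1
x=14: ŷ = 12.5 + 0.2·14 = 15.3; r = 15.3 − 15.3 = 0
SSE = 1 + 4 + 1 + 0.25 + 2.25 + 1 + 0 = 9.5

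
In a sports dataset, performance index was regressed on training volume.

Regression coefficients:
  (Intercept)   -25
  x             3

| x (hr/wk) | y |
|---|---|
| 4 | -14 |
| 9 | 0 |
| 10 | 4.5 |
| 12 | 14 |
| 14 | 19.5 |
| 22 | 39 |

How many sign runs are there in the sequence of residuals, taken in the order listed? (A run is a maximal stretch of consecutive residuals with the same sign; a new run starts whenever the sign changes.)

x=4: ŷ = -25 + 3·4 = -13; r = -14 − (-13) = -1
x=9: ŷ = -25 + 3·9 = 2; r = 0 − 2 = -2
x=10: ŷ = -25 + 3·10 = 5; r = 4.5 − 5 = -0.5
x=12: ŷ = -25 + 3·12 = 11; r = 14 − 11 = 3
x=14: ŷ = -25 + 3·14 = 17; r = 19.5 − 17 = 2.5
x=22: ŷ = -25 + 3·22 = 41; r = 39 − 41 = -2
Signs: − − − + + −
Runs: −×3, +×2, −×1 → 3

3 runs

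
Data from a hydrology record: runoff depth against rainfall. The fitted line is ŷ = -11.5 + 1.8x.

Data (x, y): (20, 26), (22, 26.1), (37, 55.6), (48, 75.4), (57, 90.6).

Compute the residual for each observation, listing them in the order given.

x=20: ŷ = -11.5 + 1.8·20 = 24.5; e = 26 − 24.5 = 1.5
x=22: ŷ = -11.5 + 1.8·22 = 28.1; e = 26.1 − 28.1 = -2
x=37: ŷ = -11.5 + 1.8·37 = 55.1; e = 55.6 − 55.1 = 0.5
x=48: ŷ = -11.5 + 1.8·48 = 74.9; e = 75.4 − 74.9 = 0.5
x=57: ŷ = -11.5 + 1.8·57 = 91.1; e = 90.6 − 91.1 = -0.5

1.5, -2, 0.5, 0.5, -0.5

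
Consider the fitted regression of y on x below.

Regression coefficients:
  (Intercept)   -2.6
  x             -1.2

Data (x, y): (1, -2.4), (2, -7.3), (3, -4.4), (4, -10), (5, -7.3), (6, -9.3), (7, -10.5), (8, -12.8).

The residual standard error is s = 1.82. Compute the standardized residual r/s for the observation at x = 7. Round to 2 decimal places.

ŷ = -2.6 − 1.2·7 = -11
r = -10.5 − (-11) = 0.5
r/s = 0.5 / 1.82 = 0.27

0.27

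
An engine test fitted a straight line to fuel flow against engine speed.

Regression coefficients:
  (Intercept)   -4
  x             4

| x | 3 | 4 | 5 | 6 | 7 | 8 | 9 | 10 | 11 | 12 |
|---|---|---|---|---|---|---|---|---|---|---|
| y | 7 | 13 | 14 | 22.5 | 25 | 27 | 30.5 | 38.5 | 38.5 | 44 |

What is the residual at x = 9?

ŷ = -4 + 4·9 = 32
e = 30.5 − 32 = -1.5

e = -1.5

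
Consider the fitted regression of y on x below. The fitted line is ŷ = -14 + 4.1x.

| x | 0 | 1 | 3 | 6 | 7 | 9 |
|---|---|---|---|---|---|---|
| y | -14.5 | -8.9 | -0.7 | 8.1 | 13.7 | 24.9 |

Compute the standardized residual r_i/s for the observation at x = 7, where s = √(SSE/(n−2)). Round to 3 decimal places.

-0.544

x=0: ŷ = -14 + 4.1·0 = -14; r = -14.5 − (-14) = -0.5
x=1: ŷ = -14 + 4.1·1 = -9.9; r = -8.9 − (-9.9) = 1
x=3: ŷ = -14 + 4.1·3 = -1.7; r = -0.7 − (-1.7) = 1
x=6: ŷ = -14 + 4.1·6 = 10.6; r = 8.1 − 10.6 = -2.5
x=7: ŷ = -14 + 4.1·7 = 14.7; r = 13.7 − 14.7 = -1
x=9: ŷ = -14 + 4.1·9 = 22.9; r = 24.9 − 22.9 = 2
SSE = 0.25 + 1 + 1 + 6.25 + 1 + 4 = 13.5
s = √(13.5/4) = 1.83712
r/s = -1 / 1.83712 = -0.544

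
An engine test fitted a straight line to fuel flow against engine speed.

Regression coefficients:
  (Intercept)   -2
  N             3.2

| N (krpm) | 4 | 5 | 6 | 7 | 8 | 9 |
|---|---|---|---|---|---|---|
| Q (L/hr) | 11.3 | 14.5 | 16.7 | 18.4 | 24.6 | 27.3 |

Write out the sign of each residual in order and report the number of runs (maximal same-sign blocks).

N=4: ŷ = -2 + 3.2·4 = 10.8; r = 11.3 − 10.8 = 0.5
N=5: ŷ = -2 + 3.2·5 = 14; r = 14.5 − 14 = 0.5
N=6: ŷ = -2 + 3.2·6 = 17.2; r = 16.7 − 17.2 = -0.5
N=7: ŷ = -2 + 3.2·7 = 20.4; r = 18.4 − 20.4 = -2
N=8: ŷ = -2 + 3.2·8 = 23.6; r = 24.6 − 23.6 = 1
N=9: ŷ = -2 + 3.2·9 = 26.8; r = 27.3 − 26.8 = 0.5
Signs: + + − − + +
Runs: +×2, −×2, +×2 → 3

3 runs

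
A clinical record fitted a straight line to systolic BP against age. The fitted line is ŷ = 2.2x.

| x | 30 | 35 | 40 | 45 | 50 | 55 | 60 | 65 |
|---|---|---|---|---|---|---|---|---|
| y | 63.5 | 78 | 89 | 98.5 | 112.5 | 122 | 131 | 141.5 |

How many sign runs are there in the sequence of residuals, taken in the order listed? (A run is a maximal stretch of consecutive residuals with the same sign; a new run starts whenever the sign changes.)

5 runs

x=30: ŷ = 2.2·30 = 66; r = 63.5 − 66 = -2.5
x=35: ŷ = 2.2·35 = 77; r = 78 − 77 = 1
x=40: ŷ = 2.2·40 = 88; r = 89 − 88 = 1
x=45: ŷ = 2.2·45 = 99; r = 98.5 − 99 = -0.5
x=50: ŷ = 2.2·50 = 110; r = 112.5 − 110 = 2.5
x=55: ŷ = 2.2·55 = 121; r = 122 − 121 = 1
x=60: ŷ = 2.2·60 = 132; r = 131 − 132 = -1
x=65: ŷ = 2.2·65 = 143; r = 141.5 − 143 = -1.5
Signs: − + + − + + − −
Runs: −×1, +×2, −×1, +×2, −×2 → 5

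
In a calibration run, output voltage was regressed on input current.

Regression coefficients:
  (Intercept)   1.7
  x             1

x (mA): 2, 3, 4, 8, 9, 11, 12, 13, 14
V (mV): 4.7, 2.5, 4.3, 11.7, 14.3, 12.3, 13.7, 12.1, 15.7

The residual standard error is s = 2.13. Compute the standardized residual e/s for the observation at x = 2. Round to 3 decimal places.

V̂ = 1.7 + 2 = 3.7
e = 4.7 − 3.7 = 1
e/s = 1 / 2.13 = 0.469

0.469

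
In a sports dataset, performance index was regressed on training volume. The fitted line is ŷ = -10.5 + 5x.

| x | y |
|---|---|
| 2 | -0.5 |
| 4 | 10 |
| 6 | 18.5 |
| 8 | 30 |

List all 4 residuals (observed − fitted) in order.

x=2: ŷ = -10.5 + 5·2 = -0.5; r = -0.5 − (-0.5) = 0
x=4: ŷ = -10.5 + 5·4 = 9.5; r = 10 − 9.5 = 0.5
x=6: ŷ = -10.5 + 5·6 = 19.5; r = 18.5 − 19.5 = -1
x=8: ŷ = -10.5 + 5·8 = 29.5; r = 30 − 29.5 = 0.5

0, 0.5, -1, 0.5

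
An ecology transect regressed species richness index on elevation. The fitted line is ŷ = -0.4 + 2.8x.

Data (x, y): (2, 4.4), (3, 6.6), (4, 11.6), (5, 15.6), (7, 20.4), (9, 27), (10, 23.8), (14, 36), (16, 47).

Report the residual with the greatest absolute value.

x=2: ŷ = -0.4 + 2.8·2 = 5.2; e = 4.4 − 5.2 = -0.8
x=3: ŷ = -0.4 + 2.8·3 = 8; e = 6.6 − 8 = -1.4
x=4: ŷ = -0.4 + 2.8·4 = 10.8; e = 11.6 − 10.8 = 0.8
x=5: ŷ = -0.4 + 2.8·5 = 13.6; e = 15.6 − 13.6 = 2
x=7: ŷ = -0.4 + 2.8·7 = 19.2; e = 20.4 − 19.2 = 1.2
x=9: ŷ = -0.4 + 2.8·9 = 24.8; e = 27 − 24.8 = 2.2
x=10: ŷ = -0.4 + 2.8·10 = 27.6; e = 23.8 − 27.6 = -3.8
x=14: ŷ = -0.4 + 2.8·14 = 38.8; e = 36 − 38.8 = -2.8
x=16: ŷ = -0.4 + 2.8·16 = 44.4; e = 47 − 44.4 = 2.6
Largest |e| is 3.8 at x = 10, residual -3.8.

e = -3.8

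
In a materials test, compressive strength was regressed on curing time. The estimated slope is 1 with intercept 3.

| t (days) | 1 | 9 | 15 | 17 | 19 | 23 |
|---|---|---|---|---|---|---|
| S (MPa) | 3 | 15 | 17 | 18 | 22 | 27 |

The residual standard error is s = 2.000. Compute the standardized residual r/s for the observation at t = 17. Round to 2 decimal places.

Ŝ = 3 + 17 = 20
r = 18 − 20 = -2
r/s = -2 / 2.000 = -1.00

-1.00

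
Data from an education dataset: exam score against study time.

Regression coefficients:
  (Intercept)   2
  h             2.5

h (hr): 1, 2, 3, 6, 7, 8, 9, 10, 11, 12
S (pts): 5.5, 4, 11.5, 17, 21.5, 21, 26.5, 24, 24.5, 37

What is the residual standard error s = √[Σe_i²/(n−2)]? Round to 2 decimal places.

h=1: ŷ = 2 + 2.5·1 = 4.5; e = 5.5 − 4.5 = 1
h=2: ŷ = 2 + 2.5·2 = 7; e = 4 − 7 = -3
h=3: ŷ = 2 + 2.5·3 = 9.5; e = 11.5 − 9.5 = 2
h=6: ŷ = 2 + 2.5·6 = 17; e = 17 − 17 = 0
h=7: ŷ = 2 + 2.5·7 = 19.5; e = 21.5 − 19.5 = 2
h=8: ŷ = 2 + 2.5·8 = 22; e = 21 − 22 = -1
h=9: ŷ = 2 + 2.5·9 = 24.5; e = 26.5 − 24.5 = 2
h=10: ŷ = 2 + 2.5·10 = 27; e = 24 − 27 = -3
h=11: ŷ = 2 + 2.5·11 = 29.5; e = 24.5 − 29.5 = -5
h=12: ŷ = 2 + 2.5·12 = 32; e = 37 − 32 = 5
SSE = 1 + 9 + 4 + 0 + 4 + 1 + 4 + 9 + 25 + 25 = 82
s = √(82/8) = √10.25 ≈ 3.20

s = 3.20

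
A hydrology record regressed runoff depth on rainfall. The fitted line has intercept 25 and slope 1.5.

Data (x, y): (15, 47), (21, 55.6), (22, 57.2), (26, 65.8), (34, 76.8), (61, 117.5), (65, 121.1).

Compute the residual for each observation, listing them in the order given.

-0.5, -0.9, -0.8, 1.8, 0.8, 1, -1.4

x=15: ŷ = 25 + 1.5·15 = 47.5; r = 47 − 47.5 = -0.5
x=21: ŷ = 25 + 1.5·21 = 56.5; r = 55.6 − 56.5 = -0.9
x=22: ŷ = 25 + 1.5·22 = 58; r = 57.2 − 58 = -0.8
x=26: ŷ = 25 + 1.5·26 = 64; r = 65.8 − 64 = 1.8
x=34: ŷ = 25 + 1.5·34 = 76; r = 76.8 − 76 = 0.8
x=61: ŷ = 25 + 1.5·61 = 116.5; r = 117.5 − 116.5 = 1
x=65: ŷ = 25 + 1.5·65 = 122.5; r = 121.1 − 122.5 = -1.4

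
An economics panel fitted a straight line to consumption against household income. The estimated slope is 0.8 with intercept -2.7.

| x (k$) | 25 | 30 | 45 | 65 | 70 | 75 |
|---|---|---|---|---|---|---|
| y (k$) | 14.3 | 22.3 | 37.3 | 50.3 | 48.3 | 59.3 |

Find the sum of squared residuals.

SSE = 56

x=25: ŷ = -2.7 + 0.8·25 = 17.3; r = 14.3 − 17.3 = -3
x=30: ŷ = -2.7 + 0.8·30 = 21.3; r = 22.3 − 21.3 = 1
x=45: ŷ = -2.7 + 0.8·45 = 33.3; r = 37.3 − 33.3 = 4
x=65: ŷ = -2.7 + 0.8·65 = 49.3; r = 50.3 − 49.3 = 1
x=70: ŷ = -2.7 + 0.8·70 = 53.3; r = 48.3 − 53.3 = -5
x=75: ŷ = -2.7 + 0.8·75 = 57.3; r = 59.3 − 57.3 = 2
SSE = 9 + 1 + 16 + 1 + 25 + 4 = 56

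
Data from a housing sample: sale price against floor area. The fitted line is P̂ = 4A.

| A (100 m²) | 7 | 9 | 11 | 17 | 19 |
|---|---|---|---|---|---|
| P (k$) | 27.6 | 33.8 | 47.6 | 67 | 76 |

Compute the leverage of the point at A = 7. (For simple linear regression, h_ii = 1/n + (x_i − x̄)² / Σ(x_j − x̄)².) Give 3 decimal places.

h = 0.493

Ā = (7 + 9 + 11 + 17 + 19)/5 = 12.6
Σ(A − Ā)² = 31.36 + 12.96 + 2.56 + 19.36 + 40.96 = 107.2
h = 1/5 + (-5.6)²/107.2 = 0.2 + 0.292537 = 0.493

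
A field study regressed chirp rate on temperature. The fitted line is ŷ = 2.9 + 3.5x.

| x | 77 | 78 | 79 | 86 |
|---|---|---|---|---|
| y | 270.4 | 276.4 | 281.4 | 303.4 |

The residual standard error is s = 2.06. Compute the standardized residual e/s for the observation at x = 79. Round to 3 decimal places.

ŷ = 2.9 + 3.5·79 = 279.4
e = 281.4 − 279.4 = 2
e/s = 2 / 2.06 = 0.971

0.971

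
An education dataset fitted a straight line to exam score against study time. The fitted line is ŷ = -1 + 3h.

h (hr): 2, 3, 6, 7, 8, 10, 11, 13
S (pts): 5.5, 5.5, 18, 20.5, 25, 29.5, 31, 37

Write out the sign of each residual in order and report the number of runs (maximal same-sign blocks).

4 runs

h=2: ŷ = -1 + 3·2 = 5; r = 5.5 − 5 = 0.5
h=3: ŷ = -1 + 3·3 = 8; r = 5.5 − 8 = -2.5
h=6: ŷ = -1 + 3·6 = 17; r = 18 − 17 = 1
h=7: ŷ = -1 + 3·7 = 20; r = 20.5 − 20 = 0.5
h=8: ŷ = -1 + 3·8 = 23; r = 25 − 23 = 2
h=10: ŷ = -1 + 3·10 = 29; r = 29.5 − 29 = 0.5
h=11: ŷ = -1 + 3·11 = 32; r = 31 − 32 = -1
h=13: ŷ = -1 + 3·13 = 38; r = 37 − 38 = -1
Signs: + − + + + + − −
Runs: +×1, −×1, +×4, −×2 → 4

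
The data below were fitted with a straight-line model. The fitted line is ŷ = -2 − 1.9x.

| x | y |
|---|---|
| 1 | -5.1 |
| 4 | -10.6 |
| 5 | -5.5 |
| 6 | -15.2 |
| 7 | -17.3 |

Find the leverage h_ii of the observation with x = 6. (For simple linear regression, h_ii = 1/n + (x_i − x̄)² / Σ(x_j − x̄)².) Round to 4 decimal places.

x̄ = (1 + 4 + 5 + 6 + 7)/5 = 4.6
Σ(x − x̄)² = 12.96 + 0.36 + 0.16 + 1.96 + 5.76 = 21.2
h = 1/5 + (1.4)²/21.2 = 0.2 + 0.0924528 = 0.2925

h = 0.2925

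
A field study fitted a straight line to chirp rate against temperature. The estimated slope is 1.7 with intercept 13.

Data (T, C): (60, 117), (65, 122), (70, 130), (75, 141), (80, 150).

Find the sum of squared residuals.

T=60: ŷ = 13 + 1.7·60 = 115; e = 117 − 115 = 2
T=65: ŷ = 13 + 1.7·65 = 123.5; e = 122 − 123.5 = -1.5
T=70: ŷ = 13 + 1.7·70 = 132; e = 130 − 132 = -2
T=75: ŷ = 13 + 1.7·75 = 140.5; e = 141 − 140.5 = 0.5
T=80: ŷ = 13 + 1.7·80 = 149; e = 150 − 149 = 1
SSE = 4 + 2.25 + 4 + 0.25 + 1 = 11.5

SSE = 11.5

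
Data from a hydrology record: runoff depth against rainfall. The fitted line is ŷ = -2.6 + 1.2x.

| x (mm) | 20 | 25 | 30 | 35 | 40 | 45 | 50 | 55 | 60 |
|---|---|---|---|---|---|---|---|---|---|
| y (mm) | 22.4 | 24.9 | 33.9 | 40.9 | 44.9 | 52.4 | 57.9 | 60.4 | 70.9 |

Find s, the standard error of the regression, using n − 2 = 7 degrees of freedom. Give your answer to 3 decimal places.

x=20: ŷ = -2.6 + 1.2·20 = 21.4; e = 22.4 − 21.4 = 1
x=25: ŷ = -2.6 + 1.2·25 = 27.4; e = 24.9 − 27.4 = -2.5
x=30: ŷ = -2.6 + 1.2·30 = 33.4; e = 33.9 − 33.4 = 0.5
x=35: ŷ = -2.6 + 1.2·35 = 39.4; e = 40.9 − 39.4 = 1.5
x=40: ŷ = -2.6 + 1.2·40 = 45.4; e = 44.9 − 45.4 = -0.5
x=45: ŷ = -2.6 + 1.2·45 = 51.4; e = 52.4 − 51.4 = 1
x=50: ŷ = -2.6 + 1.2·50 = 57.4; e = 57.9 − 57.4 = 0.5
x=55: ŷ = -2.6 + 1.2·55 = 63.4; e = 60.4 − 63.4 = -3
x=60: ŷ = -2.6 + 1.2·60 = 69.4; e = 70.9 − 69.4 = 1.5
SSE = 1 + 6.25 + 0.25 + 2.25 + 0.25 + 1 + 0.25 + 9 + 2.25 = 22.5
s = √(22.5/7) = √3.21429 ≈ 1.793

s = 1.793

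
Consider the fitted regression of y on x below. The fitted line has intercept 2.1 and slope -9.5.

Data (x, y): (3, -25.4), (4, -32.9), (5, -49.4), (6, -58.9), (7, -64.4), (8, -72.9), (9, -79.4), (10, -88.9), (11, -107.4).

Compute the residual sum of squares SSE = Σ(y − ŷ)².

x=3: ŷ = 2.1 − 9.5·3 = -26.4; r = -25.4 − (-26.4) = 1
x=4: ŷ = 2.1 − 9.5·4 = -35.9; r = -32.9 − (-35.9) = 3
x=5: ŷ = 2.1 − 9.5·5 = -45.4; r = -49.4 − (-45.4) = -4
x=6: ŷ = 2.1 − 9.5·6 = -54.9; r = -58.9 − (-54.9) = -4
x=7: ŷ = 2.1 − 9.5·7 = -64.4; r = -64.4 − (-64.4) = 0
x=8: ŷ = 2.1 − 9.5·8 = -73.9; r = -72.9 − (-73.9) = 1
x=9: ŷ = 2.1 − 9.5·9 = -83.4; r = -79.4 − (-83.4) = 4
x=10: ŷ = 2.1 − 9.5·10 = -92.9; r = -88.9 − (-92.9) = 4
x=11: ŷ = 2.1 − 9.5·11 = -102.4; r = -107.4 − (-102.4) = -5
SSE = 1 + 9 + 16 + 16 + 0 + 1 + 16 + 16 + 25 = 100

SSE = 100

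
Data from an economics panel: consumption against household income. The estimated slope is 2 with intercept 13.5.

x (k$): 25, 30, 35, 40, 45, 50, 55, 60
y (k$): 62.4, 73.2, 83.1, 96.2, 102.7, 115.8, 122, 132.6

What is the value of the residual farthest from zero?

e = 2.7

x=25: ŷ = 13.5 + 2·25 = 63.5; e = 62.4 − 63.5 = -1.1
x=30: ŷ = 13.5 + 2·30 = 73.5; e = 73.2 − 73.5 = -0.3
x=35: ŷ = 13.5 + 2·35 = 83.5; e = 83.1 − 83.5 = -0.4
x=40: ŷ = 13.5 + 2·40 = 93.5; e = 96.2 − 93.5 = 2.7
x=45: ŷ = 13.5 + 2·45 = 103.5; e = 102.7 − 103.5 = -0.8
x=50: ŷ = 13.5 + 2·50 = 113.5; e = 115.8 − 113.5 = 2.3
x=55: ŷ = 13.5 + 2·55 = 123.5; e = 122 − 123.5 = -1.5
x=60: ŷ = 13.5 + 2·60 = 133.5; e = 132.6 − 133.5 = -0.9
Largest |e| is 2.7 at x = 40, residual 2.7.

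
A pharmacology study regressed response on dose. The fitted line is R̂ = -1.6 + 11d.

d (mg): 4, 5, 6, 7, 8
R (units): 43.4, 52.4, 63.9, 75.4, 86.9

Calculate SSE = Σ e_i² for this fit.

d=4: R̂ = -1.6 + 11·4 = 42.4; e = 43.4 − 42.4 = 1
d=5: R̂ = -1.6 + 11·5 = 53.4; e = 52.4 − 53.4 = -1
d=6: R̂ = -1.6 + 11·6 = 64.4; e = 63.9 − 64.4 = -0.5
d=7: R̂ = -1.6 + 11·7 = 75.4; e = 75.4 − 75.4 = 0
d=8: R̂ = -1.6 + 11·8 = 86.4; e = 86.9 − 86.4 = 0.5
SSE = 1 + 1 + 0.25 + 0 + 0.25 = 2.5

SSE = 2.5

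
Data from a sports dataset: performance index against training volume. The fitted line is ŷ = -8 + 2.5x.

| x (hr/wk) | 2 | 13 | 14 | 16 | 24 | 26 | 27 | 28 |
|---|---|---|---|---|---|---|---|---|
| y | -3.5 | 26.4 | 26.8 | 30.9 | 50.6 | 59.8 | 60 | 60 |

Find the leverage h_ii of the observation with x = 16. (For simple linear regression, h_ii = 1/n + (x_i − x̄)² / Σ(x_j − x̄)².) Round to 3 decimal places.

x̄ = (2 + 13 + 14 + 16 + 24 + 26 + 27 + 28)/8 = 18.75
Σ(x − x̄)² = 280.562 + 33.0625 + 22.5625 + 7.5625 + 27.5625 + 52.5625 + 68.0625 + 85.5625 = 577.5
h = 1/8 + (-2.75)²/577.5 = 0.125 + 0.0130952 = 0.138

h = 0.138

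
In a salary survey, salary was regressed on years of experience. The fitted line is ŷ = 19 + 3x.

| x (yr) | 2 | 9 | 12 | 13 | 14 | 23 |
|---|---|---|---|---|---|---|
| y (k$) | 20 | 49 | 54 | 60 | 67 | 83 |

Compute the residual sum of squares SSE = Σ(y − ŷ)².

x=2: ŷ = 19 + 3·2 = 25; e = 20 − 25 = -5
x=9: ŷ = 19 + 3·9 = 46; e = 49 − 46 = 3
x=12: ŷ = 19 + 3·12 = 55; e = 54 − 55 = -1
x=13: ŷ = 19 + 3·13 = 58; e = 60 − 58 = 2
x=14: ŷ = 19 + 3·14 = 61; e = 67 − 61 = 6
x=23: ŷ = 19 + 3·23 = 88; e = 83 − 88 = -5
SSE = 25 + 9 + 1 + 4 + 36 + 25 = 100

SSE = 100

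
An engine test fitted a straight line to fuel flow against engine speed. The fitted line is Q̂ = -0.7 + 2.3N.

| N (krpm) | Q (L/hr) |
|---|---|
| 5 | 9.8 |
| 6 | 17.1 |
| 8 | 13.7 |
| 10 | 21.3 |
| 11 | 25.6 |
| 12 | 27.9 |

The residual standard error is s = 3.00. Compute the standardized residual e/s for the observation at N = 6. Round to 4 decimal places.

1.3333

Q̂ = -0.7 + 2.3·6 = 13.1
e = 17.1 − 13.1 = 4
e/s = 4 / 3.00 = 1.3333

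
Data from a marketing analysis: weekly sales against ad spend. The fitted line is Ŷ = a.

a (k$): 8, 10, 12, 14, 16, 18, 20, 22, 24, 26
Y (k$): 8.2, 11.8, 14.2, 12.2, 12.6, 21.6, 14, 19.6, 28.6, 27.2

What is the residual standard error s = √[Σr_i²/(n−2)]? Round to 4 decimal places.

s = 3.5398

a=8: Ŷ = 8 = 8; r = 8.2 − 8 = 0.2
a=10: Ŷ = 10 = 10; r = 11.8 − 10 = 1.8
a=12: Ŷ = 12 = 12; r = 14.2 − 12 = 2.2
a=14: Ŷ = 14 = 14; r = 12.2 − 14 = -1.8
a=16: Ŷ = 16 = 16; r = 12.6 − 16 = -3.4
a=18: Ŷ = 18 = 18; r = 21.6 − 18 = 3.6
a=20: Ŷ = 20 = 20; r = 14 − 20 = -6
a=22: Ŷ = 22 = 22; r = 19.6 − 22 = -2.4
a=24: Ŷ = 24 = 24; r = 28.6 − 24 = 4.6
a=26: Ŷ = 26 = 26; r = 27.2 − 26 = 1.2
SSE = 0.04 + 3.24 + 4.84 + 3.24 + 11.56 + 12.96 + 36 + 5.76 + 21.16 + 1.44 = 100.24
s = √(100.24/8) = √12.53 ≈ 3.5398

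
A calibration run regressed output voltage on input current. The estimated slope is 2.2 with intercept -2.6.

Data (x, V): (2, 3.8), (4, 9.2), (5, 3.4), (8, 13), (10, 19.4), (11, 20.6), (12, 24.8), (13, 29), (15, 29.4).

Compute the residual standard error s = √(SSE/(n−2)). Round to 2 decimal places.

s = 2.78

x=2: V̂ = -2.6 + 2.2·2 = 1.8; e = 3.8 − 1.8 = 2
x=4: V̂ = -2.6 + 2.2·4 = 6.2; e = 9.2 − 6.2 = 3
x=5: V̂ = -2.6 + 2.2·5 = 8.4; e = 3.4 − 8.4 = -5
x=8: V̂ = -2.6 + 2.2·8 = 15; e = 13 − 15 = -2
x=10: V̂ = -2.6 + 2.2·10 = 19.4; e = 19.4 − 19.4 = 0
x=11: V̂ = -2.6 + 2.2·11 = 21.6; e = 20.6 − 21.6 = -1
x=12: V̂ = -2.6 + 2.2·12 = 23.8; e = 24.8 − 23.8 = 1
x=13: V̂ = -2.6 + 2.2·13 = 26; e = 29 − 26 = 3
x=15: V̂ = -2.6 + 2.2·15 = 30.4; e = 29.4 − 30.4 = -1
SSE = 4 + 9 + 25 + 4 + 0 + 1 + 1 + 9 + 1 = 54
s = √(54/7) = √7.71429 ≈ 2.78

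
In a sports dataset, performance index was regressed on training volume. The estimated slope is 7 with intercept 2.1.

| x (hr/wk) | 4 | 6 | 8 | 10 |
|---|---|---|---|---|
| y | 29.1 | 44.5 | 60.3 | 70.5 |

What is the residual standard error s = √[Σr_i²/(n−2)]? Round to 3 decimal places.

s = 2.069

x=4: ŷ = 2.1 + 7·4 = 30.1; r = 29.1 − 30.1 = -1
x=6: ŷ = 2.1 + 7·6 = 44.1; r = 44.5 − 44.1 = 0.4
x=8: ŷ = 2.1 + 7·8 = 58.1; r = 60.3 − 58.1 = 2.2
x=10: ŷ = 2.1 + 7·10 = 72.1; r = 70.5 − 72.1 = -1.6
SSE = 1 + 0.16 + 4.84 + 2.56 = 8.56
s = √(8.56/2) = √4.28 ≈ 2.069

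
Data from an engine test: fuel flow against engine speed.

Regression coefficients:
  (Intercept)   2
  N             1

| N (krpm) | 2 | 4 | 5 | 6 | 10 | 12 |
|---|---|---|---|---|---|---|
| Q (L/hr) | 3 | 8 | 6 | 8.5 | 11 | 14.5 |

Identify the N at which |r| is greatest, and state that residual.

N = 4, r = 2

N=2: Q̂ = 2 + 2 = 4; r = 3 − 4 = -1
N=4: Q̂ = 2 + 4 = 6; r = 8 − 6 = 2
N=5: Q̂ = 2 + 5 = 7; r = 6 − 7 = -1
N=6: Q̂ = 2 + 6 = 8; r = 8.5 − 8 = 0.5
N=10: Q̂ = 2 + 10 = 12; r = 11 − 12 = -1
N=12: Q̂ = 2 + 12 = 14; r = 14.5 − 14 = 0.5
Largest |r| is 2 at N = 4, residual 2.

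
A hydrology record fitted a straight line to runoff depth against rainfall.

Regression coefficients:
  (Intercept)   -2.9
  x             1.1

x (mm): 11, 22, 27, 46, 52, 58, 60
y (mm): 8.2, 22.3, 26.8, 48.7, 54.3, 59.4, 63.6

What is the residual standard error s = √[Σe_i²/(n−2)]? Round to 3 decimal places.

x=11: ŷ = -2.9 + 1.1·11 = 9.2; e = 8.2 − 9.2 = -1
x=22: ŷ = -2.9 + 1.1·22 = 21.3; e = 22.3 − 21.3 = 1
x=27: ŷ = -2.9 + 1.1·27 = 26.8; e = 26.8 − 26.8 = 0
x=46: ŷ = -2.9 + 1.1·46 = 47.7; e = 48.7 − 47.7 = 1
x=52: ŷ = -2.9 + 1.1·52 = 54.3; e = 54.3 − 54.3 = 0
x=58: ŷ = -2.9 + 1.1·58 = 60.9; e = 59.4 − 60.9 = -1.5
x=60: ŷ = -2.9 + 1.1·60 = 63.1; e = 63.6 − 63.1 = 0.5
SSE = 1 + 1 + 0 + 1 + 0 + 2.25 + 0.25 = 5.5
s = √(5.5/5) = √1.1 ≈ 1.049

s = 1.049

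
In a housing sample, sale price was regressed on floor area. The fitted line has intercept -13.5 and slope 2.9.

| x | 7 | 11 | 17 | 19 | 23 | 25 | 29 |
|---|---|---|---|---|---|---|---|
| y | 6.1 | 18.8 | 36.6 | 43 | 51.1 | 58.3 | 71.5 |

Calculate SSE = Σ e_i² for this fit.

SSE = 8.96

x=7: ŷ = -13.5 + 2.9·7 = 6.8; e = 6.1 − 6.8 = -0.7
x=11: ŷ = -13.5 + 2.9·11 = 18.4; e = 18.8 − 18.4 = 0.4
x=17: ŷ = -13.5 + 2.9·17 = 35.8; e = 36.6 − 35.8 = 0.8
x=19: ŷ = -13.5 + 2.9·19 = 41.6; e = 43 − 41.6 = 1.4
x=23: ŷ = -13.5 + 2.9·23 = 53.2; e = 51.1 − 53.2 = -2.1
x=25: ŷ = -13.5 + 2.9·25 = 59; e = 58.3 − 59 = -0.7
x=29: ŷ = -13.5 + 2.9·29 = 70.6; e = 71.5 − 70.6 = 0.9
SSE = 0.49 + 0.16 + 0.64 + 1.96 + 4.41 + 0.49 + 0.81 = 8.96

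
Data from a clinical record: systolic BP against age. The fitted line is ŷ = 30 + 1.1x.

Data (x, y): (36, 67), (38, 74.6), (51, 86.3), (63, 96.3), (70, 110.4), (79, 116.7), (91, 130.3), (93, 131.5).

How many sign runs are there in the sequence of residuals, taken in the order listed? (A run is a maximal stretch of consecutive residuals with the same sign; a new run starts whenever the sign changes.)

x=36: ŷ = 30 + 1.1·36 = 69.6; r = 67 − 69.6 = -2.6
x=38: ŷ = 30 + 1.1·38 = 71.8; r = 74.6 − 71.8 = 2.8
x=51: ŷ = 30 + 1.1·51 = 86.1; r = 86.3 − 86.1 = 0.2
x=63: ŷ = 30 + 1.1·63 = 99.3; r = 96.3 − 99.3 = -3
x=70: ŷ = 30 + 1.1·70 = 107; r = 110.4 − 107 = 3.4
x=79: ŷ = 30 + 1.1·79 = 116.9; r = 116.7 − 116.9 = -0.2
x=91: ŷ = 30 + 1.1·91 = 130.1; r = 130.3 − 130.1 = 0.2
x=93: ŷ = 30 + 1.1·93 = 132.3; r = 131.5 − 132.3 = -0.8
Signs: − + + − + − + −
Runs: −×1, +×2, −×1, +×1, −×1, +×1, −×1 → 7

7 runs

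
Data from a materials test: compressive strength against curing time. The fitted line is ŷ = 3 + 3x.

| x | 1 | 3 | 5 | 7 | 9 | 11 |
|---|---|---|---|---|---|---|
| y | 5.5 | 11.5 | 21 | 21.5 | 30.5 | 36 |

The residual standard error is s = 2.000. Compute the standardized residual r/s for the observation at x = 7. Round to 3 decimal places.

-1.250

ŷ = 3 + 3·7 = 24
r = 21.5 − 24 = -2.5
r/s = -2.5 / 2.000 = -1.250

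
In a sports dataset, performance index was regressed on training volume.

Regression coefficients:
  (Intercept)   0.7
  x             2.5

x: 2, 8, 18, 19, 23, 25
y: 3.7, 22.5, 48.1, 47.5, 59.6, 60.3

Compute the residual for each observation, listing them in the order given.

x=2: ŷ = 0.7 + 2.5·2 = 5.7; e = 3.7 − 5.7 = -2
x=8: ŷ = 0.7 + 2.5·8 = 20.7; e = 22.5 − 20.7 = 1.8
x=18: ŷ = 0.7 + 2.5·18 = 45.7; e = 48.1 − 45.7 = 2.4
x=19: ŷ = 0.7 + 2.5·19 = 48.2; e = 47.5 − 48.2 = -0.7
x=23: ŷ = 0.7 + 2.5·23 = 58.2; e = 59.6 − 58.2 = 1.4
x=25: ŷ = 0.7 + 2.5·25 = 63.2; e = 60.3 − 63.2 = -2.9

-2, 1.8, 2.4, -0.7, 1.4, -2.9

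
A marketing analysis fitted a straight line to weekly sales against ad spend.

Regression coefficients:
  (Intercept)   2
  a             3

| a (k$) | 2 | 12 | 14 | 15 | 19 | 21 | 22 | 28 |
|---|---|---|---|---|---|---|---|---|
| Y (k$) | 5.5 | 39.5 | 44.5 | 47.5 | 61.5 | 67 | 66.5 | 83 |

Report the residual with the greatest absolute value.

a=2: ŷ = 2 + 3·2 = 8; e = 5.5 − 8 = -2.5
a=12: ŷ = 2 + 3·12 = 38; e = 39.5 − 38 = 1.5
a=14: ŷ = 2 + 3·14 = 44; e = 44.5 − 44 = 0.5
a=15: ŷ = 2 + 3·15 = 47; e = 47.5 − 47 = 0.5
a=19: ŷ = 2 + 3·19 = 59; e = 61.5 − 59 = 2.5
a=21: ŷ = 2 + 3·21 = 65; e = 67 − 65 = 2
a=22: ŷ = 2 + 3·22 = 68; e = 66.5 − 68 = -1.5
a=28: ŷ = 2 + 3·28 = 86; e = 83 − 86 = -3
Largest |e| is 3 at a = 28, residual -3.

e = -3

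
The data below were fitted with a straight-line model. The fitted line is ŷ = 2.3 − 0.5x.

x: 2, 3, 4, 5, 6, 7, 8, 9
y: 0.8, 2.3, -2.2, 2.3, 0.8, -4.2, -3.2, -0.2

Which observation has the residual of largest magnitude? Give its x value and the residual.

x = 7, r = -3

x=2: ŷ = 2.3 − 0.5·2 = 1.3; r = 0.8 − 1.3 = -0.5
x=3: ŷ = 2.3 − 0.5·3 = 0.8; r = 2.3 − 0.8 = 1.5
x=4: ŷ = 2.3 − 0.5·4 = 0.3; r = -2.2 − 0.3 = -2.5
x=5: ŷ = 2.3 − 0.5·5 = -0.2; r = 2.3 − (-0.2) = 2.5
x=6: ŷ = 2.3 − 0.5·6 = -0.7; r = 0.8 − (-0.7) = 1.5
x=7: ŷ = 2.3 − 0.5·7 = -1.2; r = -4.2 − (-1.2) = -3
x=8: ŷ = 2.3 − 0.5·8 = -1.7; r = -3.2 − (-1.7) = -1.5
x=9: ŷ = 2.3 − 0.5·9 = -2.2; r = -0.2 − (-2.2) = 2
Largest |r| is 3 at x = 7, residual -3.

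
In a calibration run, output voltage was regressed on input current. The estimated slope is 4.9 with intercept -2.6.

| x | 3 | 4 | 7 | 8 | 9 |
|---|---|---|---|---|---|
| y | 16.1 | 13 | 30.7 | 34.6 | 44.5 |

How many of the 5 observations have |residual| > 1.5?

x=3: ŷ = -2.6 + 4.9·3 = 12.1; r = 16.1 − 12.1 = 4
x=4: ŷ = -2.6 + 4.9·4 = 17; r = 13 − 17 = -4
x=7: ŷ = -2.6 + 4.9·7 = 31.7; r = 30.7 − 31.7 = -1
x=8: ŷ = -2.6 + 4.9·8 = 36.6; r = 34.6 − 36.6 = -2
x=9: ŷ = -2.6 + 4.9·9 = 41.5; r = 44.5 − 41.5 = 3
|r| > 1.5: x=3 (|r|=4), x=4 (|r|=4), x=8 (|r|=2), x=9 (|r|=3) → 4

4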